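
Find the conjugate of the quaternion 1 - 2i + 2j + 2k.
1 + 2i - 2j - 2k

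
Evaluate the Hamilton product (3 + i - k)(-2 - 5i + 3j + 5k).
4 - 14i + 9j + 20k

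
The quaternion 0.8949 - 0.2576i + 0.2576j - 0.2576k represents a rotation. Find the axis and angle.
axis = (-√3/3, √3/3, -√3/3), θ = 53°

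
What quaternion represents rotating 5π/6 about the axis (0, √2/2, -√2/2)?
0.2588 + 0.683j - 0.683k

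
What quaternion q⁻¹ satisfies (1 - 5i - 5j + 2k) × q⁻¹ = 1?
0.0182 + 0.0909i + 0.0909j - 0.0364k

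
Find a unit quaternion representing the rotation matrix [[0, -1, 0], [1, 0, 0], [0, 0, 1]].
0.7071 + 0.7071k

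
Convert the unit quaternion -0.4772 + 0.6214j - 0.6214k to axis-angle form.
axis = (0, √2/2, -√2/2), θ = 237°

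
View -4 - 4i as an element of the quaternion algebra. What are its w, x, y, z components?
-4 - 4i + 0j + 0k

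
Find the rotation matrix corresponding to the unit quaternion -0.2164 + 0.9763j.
[[-0.9063, 0, -0.4225], [0, 1, 0], [0.4225, 0, -0.9063]]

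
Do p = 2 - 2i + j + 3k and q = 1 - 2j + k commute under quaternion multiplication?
No: pq = 1 + 5i - j + 9k ≠ 1 - 9i - 5j + k = qp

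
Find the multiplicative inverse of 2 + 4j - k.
0.0952 - 0.1905j + 0.0476k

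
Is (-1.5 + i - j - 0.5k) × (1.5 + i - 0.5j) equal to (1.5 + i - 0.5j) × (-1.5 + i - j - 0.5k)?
No: pq = -3.75 - 0.25i - 1.25j - 0.25k ≠ -3.75 + 0.25i - 0.25j - 1.25k = qp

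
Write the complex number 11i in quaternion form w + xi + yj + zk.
0 + 11i + 0j + 0k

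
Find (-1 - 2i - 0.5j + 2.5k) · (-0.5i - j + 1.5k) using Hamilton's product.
-5.25 + 2.25i + 2.75j + 0.25k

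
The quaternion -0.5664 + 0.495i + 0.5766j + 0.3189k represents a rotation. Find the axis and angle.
axis = (0.6006, 0.6996, 0.387), θ = 249°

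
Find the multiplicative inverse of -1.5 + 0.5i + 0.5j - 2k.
-0.2222 - 0.0741i - 0.0741j + 0.2963k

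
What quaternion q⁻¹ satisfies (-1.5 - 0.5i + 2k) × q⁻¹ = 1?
-0.2308 + 0.0769i - 0.3077k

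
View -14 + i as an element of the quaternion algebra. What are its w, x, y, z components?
-14 + i + 0j + 0k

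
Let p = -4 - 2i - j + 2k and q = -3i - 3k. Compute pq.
15i - 12j + 9k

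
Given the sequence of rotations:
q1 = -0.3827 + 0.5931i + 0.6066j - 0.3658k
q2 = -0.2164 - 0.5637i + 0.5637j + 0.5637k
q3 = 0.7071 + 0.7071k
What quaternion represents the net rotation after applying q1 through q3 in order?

q2 · q1 = 0.2814 - 0.4608i - 0.2189j - 0.8128k
q3 · q2 · q1 = 0.7737 - 0.171i - 0.4806j - 0.3758k
0.7737 - 0.171i - 0.4806j - 0.3758k


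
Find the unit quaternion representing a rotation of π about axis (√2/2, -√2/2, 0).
0.7071i - 0.7071j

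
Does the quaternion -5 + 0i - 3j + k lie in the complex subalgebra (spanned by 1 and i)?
No. The quaternion -5 - 3j + k has j-coefficient y = -3 and k-coefficient z = 1, not both zero, so it does not lie in the complex subalgebra spanned by 1 and i.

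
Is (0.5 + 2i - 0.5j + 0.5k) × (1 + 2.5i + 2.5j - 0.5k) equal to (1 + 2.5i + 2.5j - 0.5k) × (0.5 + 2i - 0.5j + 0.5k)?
No: pq = -3 + 2.25i + 3j + 6.5k ≠ -3 + 4.25i - 1.5j - 6k = qp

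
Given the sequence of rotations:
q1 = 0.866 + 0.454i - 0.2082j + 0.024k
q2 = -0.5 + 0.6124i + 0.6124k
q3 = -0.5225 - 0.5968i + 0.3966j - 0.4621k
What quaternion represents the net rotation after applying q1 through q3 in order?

q2 · q1 = -0.7257 + 0.4308i + 0.3674j + 0.3908k
q3 · q2 · q1 = 0.6712 + 0.5328i - 0.4456j - 0.259k
0.6712 + 0.5328i - 0.4456j - 0.259k


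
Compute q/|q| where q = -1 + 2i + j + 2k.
-0.3162 + 0.6325i + 0.3162j + 0.6325k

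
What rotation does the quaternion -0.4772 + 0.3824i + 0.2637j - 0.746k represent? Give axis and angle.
axis = (0.4351, 0.3001, -0.8489), θ = 237°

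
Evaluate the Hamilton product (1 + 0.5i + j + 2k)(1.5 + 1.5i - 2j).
2.75 + 6.25i + 2.5j + 0.5k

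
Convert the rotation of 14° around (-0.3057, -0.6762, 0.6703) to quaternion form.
0.9925 - 0.0373i - 0.0824j + 0.0817k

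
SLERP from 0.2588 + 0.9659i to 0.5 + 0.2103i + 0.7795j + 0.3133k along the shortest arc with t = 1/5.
0.358 + 0.9081i + 0.2016j + 0.081k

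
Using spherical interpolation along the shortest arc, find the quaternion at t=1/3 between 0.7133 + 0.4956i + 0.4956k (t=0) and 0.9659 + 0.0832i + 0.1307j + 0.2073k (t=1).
0.8302 + 0.3705i + 0.0459j + 0.414k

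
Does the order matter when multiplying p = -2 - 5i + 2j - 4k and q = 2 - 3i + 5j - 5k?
Yes: pq = -49 + 6i - 19j - 17k ≠ -49 - 14i + 7j + 21k = qp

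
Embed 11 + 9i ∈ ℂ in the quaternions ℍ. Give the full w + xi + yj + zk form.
11 + 9i + 0j + 0k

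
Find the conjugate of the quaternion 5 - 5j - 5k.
5 + 5j + 5k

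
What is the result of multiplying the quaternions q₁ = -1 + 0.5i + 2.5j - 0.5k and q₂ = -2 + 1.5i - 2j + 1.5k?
7 + 0.25i - 4.5j - 5.25k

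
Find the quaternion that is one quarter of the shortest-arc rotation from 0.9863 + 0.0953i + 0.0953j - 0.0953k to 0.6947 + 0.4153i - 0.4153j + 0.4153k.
0.9795 + 0.1929i - 0.0415j + 0.0415k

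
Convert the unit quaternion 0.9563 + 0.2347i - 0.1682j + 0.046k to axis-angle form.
axis = (0.8027, -0.5753, 0.1573), θ = 34°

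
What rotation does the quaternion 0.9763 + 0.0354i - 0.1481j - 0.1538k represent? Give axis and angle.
axis = (0.1636, -0.6843, -0.7106), θ = 25°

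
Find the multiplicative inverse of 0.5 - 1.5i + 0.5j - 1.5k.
0.1 + 0.3i - 0.1j + 0.3k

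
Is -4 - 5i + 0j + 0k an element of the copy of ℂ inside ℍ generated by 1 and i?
Yes. The quaternion -4 - 5i has j- and k-coefficients y = z = 0, so it lies in the complex subalgebra spanned by 1 and i.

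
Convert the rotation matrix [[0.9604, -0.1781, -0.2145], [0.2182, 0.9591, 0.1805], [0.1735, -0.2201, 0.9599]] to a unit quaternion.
0.9848 - 0.1017i - 0.0985j + 0.1006k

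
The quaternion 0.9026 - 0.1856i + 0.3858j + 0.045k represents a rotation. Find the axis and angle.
axis = (-0.4311, 0.8962, 0.1045), θ = 51°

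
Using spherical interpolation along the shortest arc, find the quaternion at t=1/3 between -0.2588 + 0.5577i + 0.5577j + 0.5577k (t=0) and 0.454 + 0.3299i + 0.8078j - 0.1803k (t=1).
-0.0109 + 0.5577i + 0.7529j + 0.3493k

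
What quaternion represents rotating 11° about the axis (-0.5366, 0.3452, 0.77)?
0.9954 - 0.0514i + 0.0331j + 0.0738k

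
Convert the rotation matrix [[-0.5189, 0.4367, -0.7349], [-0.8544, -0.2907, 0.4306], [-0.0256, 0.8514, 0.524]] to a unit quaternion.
-0.4226 - 0.2489i + 0.4196j + 0.7638k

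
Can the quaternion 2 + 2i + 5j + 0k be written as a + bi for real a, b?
No. The quaternion 2 + 2i + 5j has j-coefficient y = 5 and k-coefficient z = 0, not both zero, so it does not lie in the complex subalgebra spanned by 1 and i.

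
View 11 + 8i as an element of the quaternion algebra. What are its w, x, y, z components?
11 + 8i + 0j + 0k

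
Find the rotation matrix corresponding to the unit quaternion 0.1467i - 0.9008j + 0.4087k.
[[-0.957, -0.2643, 0.1199], [-0.2643, 0.6229, -0.7363], [0.1199, -0.7363, -0.6659]]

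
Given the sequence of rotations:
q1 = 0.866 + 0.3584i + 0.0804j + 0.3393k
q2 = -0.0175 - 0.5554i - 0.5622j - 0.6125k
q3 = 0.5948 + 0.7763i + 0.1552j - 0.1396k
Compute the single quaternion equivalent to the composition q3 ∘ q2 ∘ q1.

q2 · q1 = 0.4369 - 0.6288i - 0.5193j - 0.3795k
q3 · q2 · q1 = 0.7756 - 0.1662i + 0.1413j - 0.5923k
0.7756 - 0.1662i + 0.1413j - 0.5923k


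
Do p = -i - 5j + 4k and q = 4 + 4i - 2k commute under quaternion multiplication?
No: pq = 12 + 6i - 6j + 36k ≠ 12 - 14i - 34j - 4k = qp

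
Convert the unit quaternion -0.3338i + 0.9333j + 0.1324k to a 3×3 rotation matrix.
[[-0.7772, -0.6231, -0.0884], [-0.6231, 0.7421, 0.2471], [-0.0884, 0.2471, -0.9649]]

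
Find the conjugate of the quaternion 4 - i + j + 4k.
4 + i - j - 4k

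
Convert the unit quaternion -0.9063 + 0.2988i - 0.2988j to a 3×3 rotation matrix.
[[0.8214, -0.1786, 0.5416], [-0.1786, 0.8214, 0.5416], [-0.5416, -0.5416, 0.6429]]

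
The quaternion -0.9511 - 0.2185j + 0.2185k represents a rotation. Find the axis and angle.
axis = (0, -√2/2, √2/2), θ = 324°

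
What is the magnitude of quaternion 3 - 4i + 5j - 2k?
√54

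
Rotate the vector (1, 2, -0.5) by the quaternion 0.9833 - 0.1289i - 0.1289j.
(1.16, 1.84, -0.72)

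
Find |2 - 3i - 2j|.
√17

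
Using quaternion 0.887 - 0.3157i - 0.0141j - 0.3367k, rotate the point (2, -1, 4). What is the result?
(1.69, 0.527, 4.227)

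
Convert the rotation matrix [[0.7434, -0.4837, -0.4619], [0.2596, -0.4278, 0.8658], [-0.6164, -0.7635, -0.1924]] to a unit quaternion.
0.5299 - 0.7687i + 0.0729j + 0.3507k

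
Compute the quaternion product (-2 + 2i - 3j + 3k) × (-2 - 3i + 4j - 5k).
37 + 5i - j + 3k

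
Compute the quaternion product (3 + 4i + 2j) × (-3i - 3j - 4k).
18 - 17i + 7j - 18k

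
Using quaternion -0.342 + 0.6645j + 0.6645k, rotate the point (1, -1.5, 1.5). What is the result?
(-2.13, 0.695, -0.695)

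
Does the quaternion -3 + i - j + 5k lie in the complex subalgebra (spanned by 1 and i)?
No. The quaternion -3 + i - j + 5k has j-coefficient y = -1 and k-coefficient z = 5, not both zero, so it does not lie in the complex subalgebra spanned by 1 and i.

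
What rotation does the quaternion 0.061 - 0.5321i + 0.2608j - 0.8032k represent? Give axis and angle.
axis = (-0.5331, 0.2613, -0.8047), θ = 173°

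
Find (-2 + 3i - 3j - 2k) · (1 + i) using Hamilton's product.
-5 + i - 5j + k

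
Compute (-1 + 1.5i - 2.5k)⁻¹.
-0.1053 - 0.1579i + 0.2632k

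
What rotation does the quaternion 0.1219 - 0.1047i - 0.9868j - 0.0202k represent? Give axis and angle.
axis = (-0.1055, -0.9942, -0.0204), θ = 166°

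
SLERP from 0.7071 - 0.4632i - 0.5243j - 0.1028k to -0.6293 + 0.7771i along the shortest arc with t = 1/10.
0.7121 - 0.5055i - 0.4781j - 0.0937k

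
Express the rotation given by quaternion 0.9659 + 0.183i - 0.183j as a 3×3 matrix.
[[0.933, -0.067, -0.3535], [-0.067, 0.933, -0.3535], [0.3535, 0.3535, 0.866]]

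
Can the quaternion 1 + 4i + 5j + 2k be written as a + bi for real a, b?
No. The quaternion 1 + 4i + 5j + 2k has j-coefficient y = 5 and k-coefficient z = 2, not both zero, so it does not lie in the complex subalgebra spanned by 1 and i.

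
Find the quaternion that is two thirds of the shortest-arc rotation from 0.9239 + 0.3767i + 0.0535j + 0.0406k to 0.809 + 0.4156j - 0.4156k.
0.8994 + 0.1358i + 0.3103j - 0.2764k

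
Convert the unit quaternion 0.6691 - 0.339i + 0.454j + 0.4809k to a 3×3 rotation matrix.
[[0.1252, -0.9514, 0.2815], [0.3357, 0.3076, 0.8903], [-0.9336, -0.017, 0.3579]]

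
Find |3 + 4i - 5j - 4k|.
√66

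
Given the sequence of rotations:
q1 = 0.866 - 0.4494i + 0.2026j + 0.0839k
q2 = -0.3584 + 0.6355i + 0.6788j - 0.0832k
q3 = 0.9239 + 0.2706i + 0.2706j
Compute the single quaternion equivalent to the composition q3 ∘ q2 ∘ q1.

q2 · q1 = -0.1553 + 0.7852i + 0.4993j + 0.3317k
q3 · q2 · q1 = -0.4911 + 0.7732i + 0.3295j + 0.2291k
-0.4911 + 0.7732i + 0.3295j + 0.2291k


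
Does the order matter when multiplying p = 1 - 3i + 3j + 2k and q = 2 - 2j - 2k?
Yes: pq = 12 - 8i - 2j + 8k ≠ 12 - 4i + 10j - 4k = qp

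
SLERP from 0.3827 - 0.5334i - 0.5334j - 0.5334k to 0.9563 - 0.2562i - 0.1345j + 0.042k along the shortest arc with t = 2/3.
0.8489 - 0.3942i - 0.305j - 0.1757k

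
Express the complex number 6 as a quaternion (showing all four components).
6 + 0i + 0j + 0k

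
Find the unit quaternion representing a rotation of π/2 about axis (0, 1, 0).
0.7071 + 0.7071j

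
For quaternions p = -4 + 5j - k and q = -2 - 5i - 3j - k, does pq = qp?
No: pq = 22 + 12i + 7j + 31k ≠ 22 + 28i - 3j - 19k = qp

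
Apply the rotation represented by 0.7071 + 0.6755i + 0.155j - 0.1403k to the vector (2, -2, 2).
(1.069, -2.072, -2.562)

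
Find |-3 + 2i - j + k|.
√15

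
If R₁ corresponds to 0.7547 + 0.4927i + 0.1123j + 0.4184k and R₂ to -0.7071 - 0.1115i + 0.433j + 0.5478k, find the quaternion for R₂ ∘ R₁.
-0.7565 - 0.3129i + 0.5639j - 0.1083k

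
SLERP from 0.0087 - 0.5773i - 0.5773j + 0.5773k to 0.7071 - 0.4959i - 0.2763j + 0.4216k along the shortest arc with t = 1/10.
0.0868 - 0.586i - 0.5615j + 0.5777k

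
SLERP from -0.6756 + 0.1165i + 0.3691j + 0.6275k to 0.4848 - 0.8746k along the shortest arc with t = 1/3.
-0.629 + 0.0795i + 0.252j + 0.7311k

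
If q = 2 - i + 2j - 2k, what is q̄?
2 + i - 2j + 2k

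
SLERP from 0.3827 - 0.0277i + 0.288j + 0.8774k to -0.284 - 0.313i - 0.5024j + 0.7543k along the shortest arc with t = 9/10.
-0.2194 - 0.2981i - 0.4368j + 0.8199k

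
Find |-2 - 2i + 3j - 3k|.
√26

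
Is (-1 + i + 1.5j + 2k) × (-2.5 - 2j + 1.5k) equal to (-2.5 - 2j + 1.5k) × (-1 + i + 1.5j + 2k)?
No: pq = 2.5 + 3.75i - 3.25j - 8.5k ≠ 2.5 - 8.75i - 0.25j - 4.5k = qp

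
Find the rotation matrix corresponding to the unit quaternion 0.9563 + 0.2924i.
[[1, 0, 0], [0, 0.829, -0.5592], [0, 0.5592, 0.829]]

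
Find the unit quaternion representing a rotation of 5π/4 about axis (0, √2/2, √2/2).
-0.3827 + 0.6533j + 0.6533k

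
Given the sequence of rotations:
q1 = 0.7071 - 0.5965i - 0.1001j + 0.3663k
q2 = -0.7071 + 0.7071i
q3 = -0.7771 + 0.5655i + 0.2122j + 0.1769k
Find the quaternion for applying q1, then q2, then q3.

q2 · q1 = -0.0782 + 0.9218i - 0.1882j - 0.3298k
q3 · q2 · q1 = -0.3622 - 0.7972i + 0.4792j - 0.0596k
-0.3622 - 0.7972i + 0.4792j - 0.0596k


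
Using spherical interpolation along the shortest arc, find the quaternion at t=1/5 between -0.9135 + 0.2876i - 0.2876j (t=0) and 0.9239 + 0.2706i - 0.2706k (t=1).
-0.9531 + 0.1785i - 0.2371j + 0.0586k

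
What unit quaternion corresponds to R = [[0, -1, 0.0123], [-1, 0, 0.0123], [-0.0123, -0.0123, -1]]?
0.0087 - 0.7071i + 0.7071j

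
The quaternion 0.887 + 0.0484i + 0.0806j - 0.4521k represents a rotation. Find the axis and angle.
axis = (0.1048, 0.1745, -0.9791), θ = 55°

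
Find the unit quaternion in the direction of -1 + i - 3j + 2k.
-0.2582 + 0.2582i - 0.7746j + 0.5164k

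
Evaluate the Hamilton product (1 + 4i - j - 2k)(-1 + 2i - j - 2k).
-14 - 2i + 4j - 2k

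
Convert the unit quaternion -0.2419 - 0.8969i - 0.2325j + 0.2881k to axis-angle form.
axis = (-0.9244, -0.2396, 0.2969), θ = 208°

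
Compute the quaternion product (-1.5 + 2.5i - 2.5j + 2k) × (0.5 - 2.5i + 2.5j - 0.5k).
12.75 + 1.25i - 8.75j + 1.75k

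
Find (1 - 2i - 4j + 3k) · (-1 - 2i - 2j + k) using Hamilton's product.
-16 + 2i - 2j - 6k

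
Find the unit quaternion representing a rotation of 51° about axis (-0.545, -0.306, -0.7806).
0.9026 - 0.2346i - 0.1317j - 0.3361k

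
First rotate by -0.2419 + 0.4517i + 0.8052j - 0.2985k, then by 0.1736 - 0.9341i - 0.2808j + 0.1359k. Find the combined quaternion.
0.6466 + 0.2788i - 0.0097j - 0.71k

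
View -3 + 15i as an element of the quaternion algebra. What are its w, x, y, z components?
-3 + 15i + 0j + 0k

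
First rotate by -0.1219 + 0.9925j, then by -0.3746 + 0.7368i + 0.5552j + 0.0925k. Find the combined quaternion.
-0.5054 - 0.1816i - 0.4395j + 0.72k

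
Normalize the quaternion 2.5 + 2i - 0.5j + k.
0.7372 + 0.5898i - 0.1474j + 0.2949k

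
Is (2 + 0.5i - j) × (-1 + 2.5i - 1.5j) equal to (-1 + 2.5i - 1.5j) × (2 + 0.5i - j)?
No: pq = -4.75 + 4.5i - 2j + 1.75k ≠ -4.75 + 4.5i - 2j - 1.75k = qp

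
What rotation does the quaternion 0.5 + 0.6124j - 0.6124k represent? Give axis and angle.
axis = (0, √2/2, -√2/2), θ = 2π/3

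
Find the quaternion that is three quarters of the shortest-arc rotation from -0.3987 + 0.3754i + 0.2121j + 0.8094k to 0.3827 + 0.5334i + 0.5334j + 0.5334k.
0.1921 + 0.5359i + 0.4889j + 0.6609k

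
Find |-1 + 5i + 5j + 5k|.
√76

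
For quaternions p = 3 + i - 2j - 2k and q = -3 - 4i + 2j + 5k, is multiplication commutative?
No: pq = 9 - 21i + 15j + 15k ≠ 9 - 9i + 9j + 27k = qp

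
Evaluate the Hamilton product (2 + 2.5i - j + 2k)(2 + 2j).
6 + i + 2j + 9k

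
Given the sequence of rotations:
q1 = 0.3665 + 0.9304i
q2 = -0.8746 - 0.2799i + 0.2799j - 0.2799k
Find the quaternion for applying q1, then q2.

q2 · q1 = -0.0601 - 0.9163i - 0.1578j - 0.363k
-0.0601 - 0.9163i - 0.1578j - 0.363k


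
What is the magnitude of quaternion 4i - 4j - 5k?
√57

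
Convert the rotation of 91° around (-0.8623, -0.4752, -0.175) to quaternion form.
0.7009 - 0.615i - 0.3389j - 0.1248k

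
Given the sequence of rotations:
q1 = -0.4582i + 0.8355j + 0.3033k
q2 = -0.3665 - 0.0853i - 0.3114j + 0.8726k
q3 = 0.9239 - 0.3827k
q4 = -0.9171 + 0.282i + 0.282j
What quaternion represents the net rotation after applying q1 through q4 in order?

q2 · q1 = -0.0436 - 0.6556i - 0.6802j - 0.3251k
q3 · q2 · q1 = -0.1647 - 0.866i - 0.3775j - 0.2837k
q4 · q3 · q2 · q1 = 0.5017 + 0.6678i + 0.3798j + 0.3979k
0.5017 + 0.6678i + 0.3798j + 0.3979k


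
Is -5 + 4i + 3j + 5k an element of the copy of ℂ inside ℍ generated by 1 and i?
No. The quaternion -5 + 4i + 3j + 5k has j-coefficient y = 3 and k-coefficient z = 5, not both zero, so it does not lie in the complex subalgebra spanned by 1 and i.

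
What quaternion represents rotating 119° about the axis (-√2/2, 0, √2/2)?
0.5075 - 0.6093i + 0.6093k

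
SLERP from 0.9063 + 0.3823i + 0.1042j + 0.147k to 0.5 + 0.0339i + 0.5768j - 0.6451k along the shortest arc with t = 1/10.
0.9141 + 0.3636i + 0.1697j + 0.0579k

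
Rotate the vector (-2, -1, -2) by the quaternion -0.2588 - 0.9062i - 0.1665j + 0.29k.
(-1.126, 1.639, 2.247)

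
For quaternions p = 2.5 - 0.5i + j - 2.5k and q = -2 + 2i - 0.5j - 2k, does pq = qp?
No: pq = -8.5 + 2.75i - 9.25j - 1.75k ≠ -8.5 + 9.25i + 2.75j + 1.75k = qp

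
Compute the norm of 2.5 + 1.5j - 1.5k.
3.279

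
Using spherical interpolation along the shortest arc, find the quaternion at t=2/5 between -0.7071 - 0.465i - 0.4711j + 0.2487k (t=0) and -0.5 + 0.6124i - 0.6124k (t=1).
-0.2712 - 0.7077i - 0.368j + 0.5387k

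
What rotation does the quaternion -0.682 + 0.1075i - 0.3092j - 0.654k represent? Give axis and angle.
axis = (0.147, -0.4228, -0.8942), θ = 266°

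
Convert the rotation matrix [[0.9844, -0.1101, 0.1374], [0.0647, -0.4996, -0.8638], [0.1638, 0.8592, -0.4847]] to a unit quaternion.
0.5 + 0.8615i - 0.0132j + 0.0874k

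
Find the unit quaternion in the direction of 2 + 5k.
0.3714 + 0.9285k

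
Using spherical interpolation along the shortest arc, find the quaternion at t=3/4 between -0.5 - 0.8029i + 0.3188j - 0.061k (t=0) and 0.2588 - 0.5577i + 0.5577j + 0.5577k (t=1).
0.0611 - 0.7026i + 0.5556j + 0.4403k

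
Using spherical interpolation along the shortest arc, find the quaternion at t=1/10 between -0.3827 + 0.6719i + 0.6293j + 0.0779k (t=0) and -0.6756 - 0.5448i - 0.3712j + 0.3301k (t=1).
-0.2751 + 0.7104i + 0.6471j + 0.0307k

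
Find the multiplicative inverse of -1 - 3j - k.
-0.0909 + 0.2727j + 0.0909k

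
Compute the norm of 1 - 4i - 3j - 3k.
√35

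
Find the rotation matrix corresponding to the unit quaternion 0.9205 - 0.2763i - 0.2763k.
[[0.8473, 0.5087, 0.1527], [-0.5087, 0.6946, 0.5087], [0.1527, -0.5087, 0.8473]]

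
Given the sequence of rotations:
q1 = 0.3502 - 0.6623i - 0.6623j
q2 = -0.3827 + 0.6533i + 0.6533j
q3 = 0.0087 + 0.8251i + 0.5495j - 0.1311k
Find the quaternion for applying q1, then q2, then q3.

q2 · q1 = 0.7313 + 0.4822i + 0.4822j
q3 · q2 · q1 = -0.6565 + 0.6708i + 0.3428j + 0.037k
-0.6565 + 0.6708i + 0.3428j + 0.037k


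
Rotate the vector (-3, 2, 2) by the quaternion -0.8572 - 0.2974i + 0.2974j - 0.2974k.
(-3.978, -1.08, -0.102)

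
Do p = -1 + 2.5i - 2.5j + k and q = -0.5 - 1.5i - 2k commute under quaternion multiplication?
No: pq = 6.25 + 5.25i + 4.75j - 2.25k ≠ 6.25 - 4.75i - 2.25j + 5.25k = qp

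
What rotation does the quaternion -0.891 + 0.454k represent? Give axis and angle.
axis = (0, 0, 1), θ = 306°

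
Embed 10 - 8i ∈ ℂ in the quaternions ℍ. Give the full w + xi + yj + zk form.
10 - 8i + 0j + 0k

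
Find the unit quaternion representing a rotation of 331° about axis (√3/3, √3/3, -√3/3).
-0.9681 + 0.1446i + 0.1446j - 0.1446k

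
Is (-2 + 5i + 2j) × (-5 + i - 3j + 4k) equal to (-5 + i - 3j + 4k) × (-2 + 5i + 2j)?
No: pq = 11 - 19i - 24j - 25k ≠ 11 - 35i + 16j + 9k = qp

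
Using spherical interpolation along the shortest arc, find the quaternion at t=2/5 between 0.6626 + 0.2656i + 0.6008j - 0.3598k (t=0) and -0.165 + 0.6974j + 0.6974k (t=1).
0.4289 + 0.2096i + 0.8714j + 0.1133k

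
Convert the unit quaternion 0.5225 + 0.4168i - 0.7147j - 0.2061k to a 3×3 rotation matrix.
[[-0.1065, -0.3804, -0.9187], [-0.8111, 0.5676, -0.141], [0.5751, 0.7302, -0.369]]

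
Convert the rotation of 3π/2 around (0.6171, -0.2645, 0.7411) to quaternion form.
-0.7071 + 0.4364i - 0.187j + 0.524k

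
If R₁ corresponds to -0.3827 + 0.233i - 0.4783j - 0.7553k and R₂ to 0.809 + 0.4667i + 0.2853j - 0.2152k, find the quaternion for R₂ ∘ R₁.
-0.4444 - 0.3085i - 0.1938j - 0.8184k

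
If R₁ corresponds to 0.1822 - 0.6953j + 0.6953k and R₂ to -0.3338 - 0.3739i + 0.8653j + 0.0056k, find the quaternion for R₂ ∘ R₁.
0.5369 + 0.5374i + 0.6497j + 0.0289k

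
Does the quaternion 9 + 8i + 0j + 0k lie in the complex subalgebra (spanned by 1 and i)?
Yes. The quaternion 9 + 8i has j- and k-coefficients y = z = 0, so it lies in the complex subalgebra spanned by 1 and i.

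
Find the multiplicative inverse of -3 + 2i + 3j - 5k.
-0.0638 - 0.0426i - 0.0638j + 0.1064k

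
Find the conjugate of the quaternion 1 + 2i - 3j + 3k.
1 - 2i + 3j - 3k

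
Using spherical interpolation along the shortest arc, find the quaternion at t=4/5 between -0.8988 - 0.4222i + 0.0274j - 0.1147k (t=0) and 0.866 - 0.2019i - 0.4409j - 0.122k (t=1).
-0.9215 + 0.0743i + 0.3734j + 0.0761k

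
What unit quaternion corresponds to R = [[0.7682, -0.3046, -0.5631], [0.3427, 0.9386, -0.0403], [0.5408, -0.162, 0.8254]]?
0.9397 - 0.0324i - 0.2937j + 0.1722k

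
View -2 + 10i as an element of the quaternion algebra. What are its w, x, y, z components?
-2 + 10i + 0j + 0k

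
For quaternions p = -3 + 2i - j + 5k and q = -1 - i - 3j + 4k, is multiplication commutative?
No: pq = -18 + 12i - 3j - 24k ≠ -18 - 10i + 23j - 10k = qp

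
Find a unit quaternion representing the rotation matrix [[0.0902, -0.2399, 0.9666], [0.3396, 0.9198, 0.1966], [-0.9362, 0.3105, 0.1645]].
0.7373 + 0.0386i + 0.6452j + 0.1965k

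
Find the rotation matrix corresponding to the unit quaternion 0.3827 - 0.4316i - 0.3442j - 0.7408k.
[[-0.3345, 0.8641, 0.376], [-0.2699, -0.4701, 0.8403], [0.9029, 0.1796, 0.3905]]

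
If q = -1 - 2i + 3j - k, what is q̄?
-1 + 2i - 3j + k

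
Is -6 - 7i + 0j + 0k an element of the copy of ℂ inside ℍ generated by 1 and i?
Yes. The quaternion -6 - 7i has j- and k-coefficients y = z = 0, so it lies in the complex subalgebra spanned by 1 and i.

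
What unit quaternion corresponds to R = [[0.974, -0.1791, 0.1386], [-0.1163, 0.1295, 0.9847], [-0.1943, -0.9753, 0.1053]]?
0.7431 - 0.6594i + 0.112j + 0.0211k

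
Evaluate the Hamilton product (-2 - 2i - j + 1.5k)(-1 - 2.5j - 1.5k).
1.75 + 7.25i + 3j + 6.5k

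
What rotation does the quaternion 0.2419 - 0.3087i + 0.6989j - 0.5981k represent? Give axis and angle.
axis = (-0.3181, 0.7203, -0.6164), θ = 152°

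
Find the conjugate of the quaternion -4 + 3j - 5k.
-4 - 3j + 5k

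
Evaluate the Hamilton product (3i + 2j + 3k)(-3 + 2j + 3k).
-13 - 9i - 15j - 3k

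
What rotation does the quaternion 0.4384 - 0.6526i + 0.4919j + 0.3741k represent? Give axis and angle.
axis = (-0.7261, 0.5473, 0.4162), θ = 128°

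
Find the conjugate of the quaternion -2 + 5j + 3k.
-2 - 5j - 3k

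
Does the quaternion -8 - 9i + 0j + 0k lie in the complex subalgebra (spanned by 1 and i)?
Yes. The quaternion -8 - 9i has j- and k-coefficients y = z = 0, so it lies in the complex subalgebra spanned by 1 and i.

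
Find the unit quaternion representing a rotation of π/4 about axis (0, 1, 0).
0.9239 + 0.3827j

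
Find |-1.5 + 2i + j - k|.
2.872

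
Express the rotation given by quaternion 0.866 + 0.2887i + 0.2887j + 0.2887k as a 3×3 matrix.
[[0.6666, -0.3333, 0.6667], [0.6667, 0.6666, -0.3333], [-0.3333, 0.6667, 0.6666]]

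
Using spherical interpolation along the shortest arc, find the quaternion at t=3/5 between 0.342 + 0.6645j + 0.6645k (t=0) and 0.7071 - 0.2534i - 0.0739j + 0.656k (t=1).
0.6167 - 0.166i + 0.2497j + 0.7279k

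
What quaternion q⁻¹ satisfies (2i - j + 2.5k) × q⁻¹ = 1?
-0.1778i + 0.0889j - 0.2222k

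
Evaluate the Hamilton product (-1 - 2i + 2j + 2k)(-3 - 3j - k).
11 + 10i - 5j + k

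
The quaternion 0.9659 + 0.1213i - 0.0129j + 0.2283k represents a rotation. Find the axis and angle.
axis = (0.4686, -0.0498, 0.882), θ = π/6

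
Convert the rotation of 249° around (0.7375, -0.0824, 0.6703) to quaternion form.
-0.5664 + 0.6078i - 0.0679j + 0.5524k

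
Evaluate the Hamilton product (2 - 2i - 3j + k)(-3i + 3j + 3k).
-18i + 9j - 9k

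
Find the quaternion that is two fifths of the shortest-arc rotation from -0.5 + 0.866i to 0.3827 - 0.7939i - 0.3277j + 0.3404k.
-0.4666 + 0.8625i + 0.1357j - 0.141k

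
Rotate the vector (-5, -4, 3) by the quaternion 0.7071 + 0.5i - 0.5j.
(-2.621, -1.621, -6.364)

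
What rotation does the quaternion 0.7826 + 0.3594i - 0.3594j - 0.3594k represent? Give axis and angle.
axis = (√3/3, -√3/3, -√3/3), θ = 77°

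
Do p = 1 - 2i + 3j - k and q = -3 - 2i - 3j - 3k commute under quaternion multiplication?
No: pq = -1 - 8i - 16j + 12k ≠ -1 + 16i - 8j - 12k = qp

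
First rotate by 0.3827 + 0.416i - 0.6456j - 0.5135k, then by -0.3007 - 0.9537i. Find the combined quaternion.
0.2817 - 0.4901i - 0.2956j + 0.7701k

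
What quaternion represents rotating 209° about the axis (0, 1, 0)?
-0.2504 + 0.9681j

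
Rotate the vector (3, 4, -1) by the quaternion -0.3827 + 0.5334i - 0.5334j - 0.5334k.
(-4.163, -2.012, -2.151)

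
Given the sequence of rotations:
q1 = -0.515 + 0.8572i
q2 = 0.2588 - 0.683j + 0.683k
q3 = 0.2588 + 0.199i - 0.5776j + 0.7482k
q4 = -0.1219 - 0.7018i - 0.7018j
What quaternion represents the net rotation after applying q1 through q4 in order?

q2 · q1 = -0.1333 + 0.2218i + 0.9372j + 0.2337k
q3 · q2 · q1 = 0.2878 - 0.8053i + 0.439j + 0.2754k
q4 · q3 · q2 · q1 = -0.2922 - 0.2971i - 0.0622j - 0.9068k
-0.2922 - 0.2971i - 0.0622j - 0.9068k


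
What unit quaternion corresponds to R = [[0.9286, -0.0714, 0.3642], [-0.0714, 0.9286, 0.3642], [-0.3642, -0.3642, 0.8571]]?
0.9636 - 0.189i + 0.189j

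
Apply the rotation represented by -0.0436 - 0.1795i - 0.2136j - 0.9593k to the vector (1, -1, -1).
(-1.288, 0.671, -0.944)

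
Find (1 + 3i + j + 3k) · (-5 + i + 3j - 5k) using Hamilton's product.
4 - 28i + 16j - 12k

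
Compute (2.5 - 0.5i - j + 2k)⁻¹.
0.2174 + 0.0435i + 0.087j - 0.1739k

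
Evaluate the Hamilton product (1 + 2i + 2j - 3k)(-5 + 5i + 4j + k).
-20 + 9i - 23j + 14k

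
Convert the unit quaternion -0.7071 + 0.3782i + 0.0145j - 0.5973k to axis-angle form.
axis = (0.5348, 0.0205, -0.8447), θ = 3π/2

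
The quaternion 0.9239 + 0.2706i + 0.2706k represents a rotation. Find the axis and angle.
axis = (√2/2, 0, √2/2), θ = π/4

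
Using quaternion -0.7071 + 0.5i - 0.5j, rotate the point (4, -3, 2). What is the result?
(4.914, -2.086, -0.707)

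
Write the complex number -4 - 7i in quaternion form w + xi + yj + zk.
-4 - 7i + 0j + 0k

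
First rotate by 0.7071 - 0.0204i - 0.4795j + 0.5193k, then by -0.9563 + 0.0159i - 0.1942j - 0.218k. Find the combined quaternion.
-0.6558 - 0.1746i + 0.3174j - 0.6623k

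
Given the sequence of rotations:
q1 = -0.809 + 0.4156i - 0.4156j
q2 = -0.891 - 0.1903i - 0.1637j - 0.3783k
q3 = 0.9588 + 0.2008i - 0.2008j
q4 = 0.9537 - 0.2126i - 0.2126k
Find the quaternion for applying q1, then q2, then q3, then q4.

q2 · q1 = 0.7319 - 0.3736i + 0.3455j + 0.4532k
q3 · q2 · q1 = 0.8461 - 0.3022i + 0.0933j + 0.4289k
q4 · q3 · q2 · q1 = 0.8339 - 0.4483i + 0.2444j + 0.2093k
0.8339 - 0.4483i + 0.2444j + 0.2093k


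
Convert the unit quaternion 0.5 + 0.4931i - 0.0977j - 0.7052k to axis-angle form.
axis = (0.5694, -0.1128, -0.8143), θ = 2π/3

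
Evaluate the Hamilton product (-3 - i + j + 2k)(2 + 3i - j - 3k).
4 - 12i + 8j + 11k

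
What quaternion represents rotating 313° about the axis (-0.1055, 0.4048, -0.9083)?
-0.9171 - 0.0421i + 0.1614j - 0.3622k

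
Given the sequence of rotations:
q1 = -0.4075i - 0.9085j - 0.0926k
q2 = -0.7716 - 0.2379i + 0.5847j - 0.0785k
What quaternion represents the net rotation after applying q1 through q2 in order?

q2 · q1 = 0.427 + 0.189i + 0.711j + 0.5258k
0.427 + 0.189i + 0.711j + 0.5258k


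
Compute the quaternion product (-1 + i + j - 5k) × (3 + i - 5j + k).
6 - 22i + 2j - 22k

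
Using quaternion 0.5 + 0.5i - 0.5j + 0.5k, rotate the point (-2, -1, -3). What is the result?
(1, 3, -2)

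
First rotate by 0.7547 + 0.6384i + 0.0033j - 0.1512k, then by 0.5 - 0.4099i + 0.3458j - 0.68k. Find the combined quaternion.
0.5351 - 0.0402i - 0.2335j - 0.8109k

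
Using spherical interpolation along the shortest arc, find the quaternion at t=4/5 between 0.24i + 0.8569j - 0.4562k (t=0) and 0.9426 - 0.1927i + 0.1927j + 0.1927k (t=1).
0.8894 - 0.109i + 0.4417j + 0.0435k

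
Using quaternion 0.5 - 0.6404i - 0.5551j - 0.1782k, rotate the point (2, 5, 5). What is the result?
(3.452, 5.838, -2.829)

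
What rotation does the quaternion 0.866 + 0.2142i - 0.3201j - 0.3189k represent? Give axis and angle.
axis = (0.4284, -0.6401, -0.6377), θ = π/3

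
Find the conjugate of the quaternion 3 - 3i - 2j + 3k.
3 + 3i + 2j - 3k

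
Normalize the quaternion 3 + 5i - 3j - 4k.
0.3906 + 0.6509i - 0.3906j - 0.5208k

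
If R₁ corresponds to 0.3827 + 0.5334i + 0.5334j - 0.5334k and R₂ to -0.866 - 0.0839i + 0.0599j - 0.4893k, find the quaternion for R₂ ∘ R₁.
-0.5796 - 0.265i - 0.7447j + 0.198k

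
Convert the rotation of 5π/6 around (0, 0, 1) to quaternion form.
0.2588 + 0.9659k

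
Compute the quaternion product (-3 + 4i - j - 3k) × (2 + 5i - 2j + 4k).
-16 - 17i - 27j - 21k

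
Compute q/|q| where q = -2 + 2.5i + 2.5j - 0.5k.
-0.4887 + 0.6108i + 0.6108j - 0.1222k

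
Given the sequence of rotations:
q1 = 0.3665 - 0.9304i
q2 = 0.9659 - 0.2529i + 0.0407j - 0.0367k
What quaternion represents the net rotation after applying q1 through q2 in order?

q2 · q1 = 0.1187 - 0.9914i + 0.0491j + 0.0244k
0.1187 - 0.9914i + 0.0491j + 0.0244k


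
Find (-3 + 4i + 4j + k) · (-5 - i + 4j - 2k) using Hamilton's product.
5 - 29i - 25j + 21k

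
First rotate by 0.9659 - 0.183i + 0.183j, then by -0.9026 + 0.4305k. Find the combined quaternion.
-0.8718 + 0.0864i - 0.244j + 0.4158k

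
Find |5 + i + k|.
√27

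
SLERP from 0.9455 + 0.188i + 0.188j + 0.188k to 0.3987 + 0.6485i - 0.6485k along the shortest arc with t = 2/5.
0.8622 + 0.4518i + 0.1324j - 0.187k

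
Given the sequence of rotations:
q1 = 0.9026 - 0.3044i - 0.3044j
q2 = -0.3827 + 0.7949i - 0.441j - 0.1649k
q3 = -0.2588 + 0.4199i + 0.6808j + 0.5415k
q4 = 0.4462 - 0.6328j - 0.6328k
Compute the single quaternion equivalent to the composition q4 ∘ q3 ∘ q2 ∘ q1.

q2 · q1 = -0.2377 + 0.7838i - 0.2314j - 0.525k
q3 · q2 · q1 = 0.1742 - 0.5348i + 0.5429j - 0.6236k
q4 · q3 · q2 · q1 = 0.0267 + 0.4995i + 0.4704j - 0.7269k
0.0267 + 0.4995i + 0.4704j - 0.7269k


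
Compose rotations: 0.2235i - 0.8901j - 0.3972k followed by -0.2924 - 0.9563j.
-0.8512 + 0.3145i + 0.2603j + 0.3299k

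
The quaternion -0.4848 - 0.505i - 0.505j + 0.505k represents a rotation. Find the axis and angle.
axis = (-√3/3, -√3/3, √3/3), θ = 238°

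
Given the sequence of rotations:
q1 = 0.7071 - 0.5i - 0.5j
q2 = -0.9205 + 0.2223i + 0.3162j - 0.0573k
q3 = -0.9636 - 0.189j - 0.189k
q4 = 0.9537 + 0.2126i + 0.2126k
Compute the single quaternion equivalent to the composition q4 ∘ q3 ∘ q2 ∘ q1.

q2 · q1 = -0.3816 + 0.5888i + 0.7125j + 0.0064k
q3 · q2 · q1 = 0.5036 - 0.4339i - 0.7257j + 0.1772k
q4 · q3 · q2 · q1 = 0.5349 - 0.1525i - 0.822j + 0.1218k
0.5349 - 0.1525i - 0.822j + 0.1218k


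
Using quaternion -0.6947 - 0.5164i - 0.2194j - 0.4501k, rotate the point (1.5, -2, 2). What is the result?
(3.085, 0.115, -0.849)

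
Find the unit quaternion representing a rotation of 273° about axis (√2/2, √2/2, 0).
-0.7254 + 0.4867i + 0.4867j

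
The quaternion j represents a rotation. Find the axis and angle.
axis = (0, 1, 0), θ = π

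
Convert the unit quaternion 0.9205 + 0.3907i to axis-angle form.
axis = (1, 0, 0), θ = 46°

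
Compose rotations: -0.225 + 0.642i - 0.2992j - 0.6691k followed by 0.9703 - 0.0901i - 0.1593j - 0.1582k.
-0.314 + 0.7025i - 0.4163j - 0.4844k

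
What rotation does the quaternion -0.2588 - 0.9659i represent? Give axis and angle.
axis = (-1, 0, 0), θ = 7π/6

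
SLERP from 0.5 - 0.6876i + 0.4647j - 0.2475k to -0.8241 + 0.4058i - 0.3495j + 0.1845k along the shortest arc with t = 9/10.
0.7983 - 0.4388i + 0.3647j - 0.1928k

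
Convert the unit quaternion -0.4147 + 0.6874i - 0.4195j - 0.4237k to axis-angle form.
axis = (0.7554, -0.461, -0.4656), θ = 229°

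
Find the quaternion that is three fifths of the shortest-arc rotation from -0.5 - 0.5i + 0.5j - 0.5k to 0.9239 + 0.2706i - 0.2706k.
-0.8722 - 0.4239i + 0.2382j - 0.0525k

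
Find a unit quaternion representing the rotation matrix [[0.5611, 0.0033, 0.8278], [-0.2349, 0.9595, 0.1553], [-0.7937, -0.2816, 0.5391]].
0.8746 - 0.1249i + 0.4635j - 0.0681k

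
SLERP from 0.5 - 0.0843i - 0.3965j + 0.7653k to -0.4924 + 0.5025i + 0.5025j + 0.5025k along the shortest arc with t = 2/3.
0.6468 - 0.4589i - 0.6064j - 0.0576k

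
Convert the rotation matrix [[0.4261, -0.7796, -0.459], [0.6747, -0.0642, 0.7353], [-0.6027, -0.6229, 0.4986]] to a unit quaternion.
0.682 - 0.4979i + 0.0527j + 0.5331k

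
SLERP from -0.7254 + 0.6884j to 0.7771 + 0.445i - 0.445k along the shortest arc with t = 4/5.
-0.8297 - 0.378i + 0.161j + 0.378k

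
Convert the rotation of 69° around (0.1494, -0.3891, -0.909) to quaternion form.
0.8241 + 0.0846i - 0.2204j - 0.5149k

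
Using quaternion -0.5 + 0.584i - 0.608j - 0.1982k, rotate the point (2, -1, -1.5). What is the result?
(0.708, -2.501, -0.704)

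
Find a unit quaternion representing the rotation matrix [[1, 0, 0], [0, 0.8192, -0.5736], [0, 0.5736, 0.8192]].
0.9537 + 0.3007i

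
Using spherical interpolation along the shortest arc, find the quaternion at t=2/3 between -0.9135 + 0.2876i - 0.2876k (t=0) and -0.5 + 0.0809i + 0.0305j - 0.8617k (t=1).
-0.684 + 0.1615i + 0.0215j - 0.7111k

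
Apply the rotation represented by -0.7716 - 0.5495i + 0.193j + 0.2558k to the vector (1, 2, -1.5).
(2.028, 1.047, 1.428)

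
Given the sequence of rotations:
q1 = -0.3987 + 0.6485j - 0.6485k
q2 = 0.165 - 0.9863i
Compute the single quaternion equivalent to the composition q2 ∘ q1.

q2 · q1 = -0.0658 + 0.3932i - 0.5326j - 0.7466k
-0.0658 + 0.3932i - 0.5326j - 0.7466k


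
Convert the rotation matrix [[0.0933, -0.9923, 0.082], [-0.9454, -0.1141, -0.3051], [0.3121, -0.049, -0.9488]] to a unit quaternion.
0.0872 + 0.7342i - 0.6598j + 0.1342k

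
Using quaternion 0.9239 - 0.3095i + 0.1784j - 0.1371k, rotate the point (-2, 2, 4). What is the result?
(0.146, 4.361, 2.227)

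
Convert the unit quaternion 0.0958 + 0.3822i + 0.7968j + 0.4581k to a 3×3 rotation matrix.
[[-0.6895, 0.5213, 0.5028], [0.6968, 0.2881, 0.6568], [0.1975, 0.8033, -0.5619]]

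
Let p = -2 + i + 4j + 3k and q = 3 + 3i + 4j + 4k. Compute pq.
-37 + i + 9j - 7k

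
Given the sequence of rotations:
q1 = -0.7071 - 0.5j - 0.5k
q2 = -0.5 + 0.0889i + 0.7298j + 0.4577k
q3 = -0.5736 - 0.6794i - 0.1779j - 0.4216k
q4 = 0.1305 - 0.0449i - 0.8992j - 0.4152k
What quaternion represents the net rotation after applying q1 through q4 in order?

q2 · q1 = 0.9473 - 0.1989i - 0.2216j - 0.1181k
q3 · q2 · q1 = -0.7677 - 0.6019i - 0.0378j - 0.2165k
q4 · q3 · q2 · q1 = -0.2511 + 0.1349i + 0.9256j - 0.249k
-0.2511 + 0.1349i + 0.9256j - 0.249k


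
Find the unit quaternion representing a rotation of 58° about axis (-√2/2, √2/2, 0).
0.8746 - 0.3428i + 0.3428j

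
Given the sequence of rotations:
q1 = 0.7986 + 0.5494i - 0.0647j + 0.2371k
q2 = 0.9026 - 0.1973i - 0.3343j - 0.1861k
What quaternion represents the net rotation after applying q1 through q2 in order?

q2 · q1 = 0.8517 + 0.247i - 0.3808j + 0.2618k
0.8517 + 0.247i - 0.3808j + 0.2618k


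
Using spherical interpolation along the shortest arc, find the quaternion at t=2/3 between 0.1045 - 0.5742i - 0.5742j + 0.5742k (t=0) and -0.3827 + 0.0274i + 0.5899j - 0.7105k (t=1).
0.3022 - 0.2225i - 0.6123j + 0.6959k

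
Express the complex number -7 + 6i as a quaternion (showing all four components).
-7 + 6i + 0j + 0k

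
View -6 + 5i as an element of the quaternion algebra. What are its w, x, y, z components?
-6 + 5i + 0j + 0k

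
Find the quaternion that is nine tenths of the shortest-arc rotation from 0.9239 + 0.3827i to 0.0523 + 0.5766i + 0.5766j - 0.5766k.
0.1742 + 0.6023i + 0.5509j - 0.5509k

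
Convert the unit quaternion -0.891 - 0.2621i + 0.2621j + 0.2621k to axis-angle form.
axis = (-√3/3, √3/3, √3/3), θ = 306°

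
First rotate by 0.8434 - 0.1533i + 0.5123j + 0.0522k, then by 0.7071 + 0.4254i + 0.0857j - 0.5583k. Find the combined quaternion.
0.6468 + 0.5409i + 0.4979j - 0.2029k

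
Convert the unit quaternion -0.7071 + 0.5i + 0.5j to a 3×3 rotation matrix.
[[0.5, 0.5, -0.7071], [0.5, 0.5, 0.7071], [0.7071, -0.7071, 0]]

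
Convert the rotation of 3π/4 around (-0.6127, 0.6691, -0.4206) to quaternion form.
0.3827 - 0.5661i + 0.6182j - 0.3886k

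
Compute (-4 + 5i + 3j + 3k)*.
-4 - 5i - 3j - 3k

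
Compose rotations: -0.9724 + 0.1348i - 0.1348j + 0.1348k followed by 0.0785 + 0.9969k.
-0.2107 + 0.145i + 0.1238j - 0.9588k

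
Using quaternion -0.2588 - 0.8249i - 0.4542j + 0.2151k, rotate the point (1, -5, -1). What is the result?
(-3.689, 3.528, -0.974)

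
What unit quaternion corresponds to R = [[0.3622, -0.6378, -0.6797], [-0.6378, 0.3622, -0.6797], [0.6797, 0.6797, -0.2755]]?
0.6019 + 0.5647i - 0.5647j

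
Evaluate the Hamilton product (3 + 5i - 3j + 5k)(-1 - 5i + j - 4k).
45 - 13i + j - 27k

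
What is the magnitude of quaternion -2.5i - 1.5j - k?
3.082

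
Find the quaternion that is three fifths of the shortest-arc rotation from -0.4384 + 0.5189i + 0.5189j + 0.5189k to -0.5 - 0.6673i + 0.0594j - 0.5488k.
0.1361 + 0.7245i + 0.2134j + 0.6411k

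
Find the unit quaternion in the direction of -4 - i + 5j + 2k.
-0.5898 - 0.1474i + 0.7372j + 0.2949k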